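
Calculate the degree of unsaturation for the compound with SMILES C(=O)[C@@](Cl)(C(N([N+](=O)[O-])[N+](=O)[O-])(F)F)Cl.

3

Molecular formula from the SMILES: C3HCl2F2N3O5.
DoU = (2C + 2 + N − H − X)/2 = (2·3 + 2 + 3 − 1 − 4)/2 = 6/2 = 3.
(Structurally: 0 ring(s) + 3 π bond(s) = 3.)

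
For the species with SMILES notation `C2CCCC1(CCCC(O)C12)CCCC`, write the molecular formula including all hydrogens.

C14H26O

Heavy atoms from the SMILES: 14 C, 1 O.
Implicit hydrogens by atom environment:
  10 × C: 2 H each → 20
  2 × C: 1 H each → 2
  1 × C: 3 H
  1 × C: no H
  1 × O: 1 H
  Total hydrogens = 26.
Molecular formula: C14H26O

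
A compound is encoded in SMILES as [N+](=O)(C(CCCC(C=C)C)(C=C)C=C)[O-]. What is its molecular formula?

Heavy atoms from the SMILES: 12 C, 1 N, 2 O.
Implicit hydrogens by atom environment:
  6 × C: 2 H each → 12
  4 × C: 1 H each → 4
  1 × C: 3 H
  1 × C: no H
  1 × N (charge +1): no H
  1 × O: no H
  1 × O (charge -1): no H
  Total hydrogens = 19.
Molecular formula: C12H19NO2

C12H19NO2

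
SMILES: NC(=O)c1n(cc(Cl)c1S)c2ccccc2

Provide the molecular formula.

C11H9ClN2OS

Heavy atoms from the SMILES: 11 C, 1 Cl, 2 N, 1 O, 1 S.
Implicit hydrogens by atom environment:
  6 × C (aromatic): 1 H each → 6
  4 × C (aromatic): no H
  1 × C: no H
  1 × Cl: no H
  1 × N: 2 H
  1 × N (aromatic): no H
  1 × O: no H
  1 × S: 1 H
  Total hydrogens = 9.
Molecular formula: C11H9ClN2OS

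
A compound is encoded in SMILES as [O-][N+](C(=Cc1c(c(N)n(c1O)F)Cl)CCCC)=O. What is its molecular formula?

C10H13ClFN3O3

Heavy atoms from the SMILES: 10 C, 1 Cl, 1 F, 3 N, 3 O.
Implicit hydrogens by atom environment:
  4 × C (aromatic): no H
  3 × C: 2 H each → 6
  1 × C: 3 H
  1 × C: 1 H
  1 × C: no H
  1 × Cl: no H
  1 × F: no H
  1 × N: 2 H
  1 × N (aromatic): no H
  1 × N (charge +1): no H
  1 × O: 1 H
  1 × O: no H
  1 × O (charge -1): no H
  Total hydrogens = 13.
Molecular formula: C10H13ClFN3O3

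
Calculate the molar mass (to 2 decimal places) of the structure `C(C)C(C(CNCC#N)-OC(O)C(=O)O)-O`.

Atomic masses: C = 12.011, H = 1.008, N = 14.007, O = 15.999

232.24

Molecular formula: C9H16N2O5.
M = 9×12.011 + 16×1.008 + 2×14.007 + 5×15.999 = 232.24 g/mol.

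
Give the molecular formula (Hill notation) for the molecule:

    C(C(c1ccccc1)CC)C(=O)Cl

Heavy atoms from the SMILES: 11 C, 1 Cl, 1 O.
Implicit hydrogens by atom environment:
  5 × C (aromatic): 1 H each → 5
  2 × C: 2 H each → 4
  1 × C: 3 H
  1 × C: 1 H
  1 × C: no H
  1 × C (aromatic): no H
  1 × Cl: no H
  1 × O: no H
  Total hydrogens = 13.
Molecular formula: C11H13ClO

C11H13ClO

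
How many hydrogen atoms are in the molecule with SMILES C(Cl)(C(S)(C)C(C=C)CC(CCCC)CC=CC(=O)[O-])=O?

24

Hydrogens are implicit in SMILES; fill each atom to its normal valence:
  6 × C: 2 H each → 12
  5 × C: 1 H each → 5
  3 × C: no H
  2 × C: 3 H each → 6
  2 × O: no H
  1 × Cl: no H
  1 × O (charge -1): no H
  1 × S: 1 H
  Total hydrogens = 24.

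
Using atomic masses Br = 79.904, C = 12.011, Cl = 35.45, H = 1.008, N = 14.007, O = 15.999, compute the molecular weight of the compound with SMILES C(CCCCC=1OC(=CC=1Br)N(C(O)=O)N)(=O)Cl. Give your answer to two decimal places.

339.57

Molecular formula: C10H12BrClN2O4.
M = 1×79.904 + 10×12.011 + 1×35.45 + 12×1.008 + 2×14.007 + 4×15.999 = 339.57 g/mol.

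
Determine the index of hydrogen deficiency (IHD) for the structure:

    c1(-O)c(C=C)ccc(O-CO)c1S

5

Molecular formula from the SMILES: C9H10O3S.
DoU = (2C + 2 + N − H − X)/2 = (2·9 + 2 + 0 − 10 − 0)/2 = 10/2 = 5.
(Structurally: 1 ring(s) + 4 π bond(s) = 5.)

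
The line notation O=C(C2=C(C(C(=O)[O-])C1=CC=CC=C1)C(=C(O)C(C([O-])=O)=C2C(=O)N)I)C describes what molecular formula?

Heavy atoms from the SMILES: 18 C, 1 I, 1 N, 7 O.
Implicit hydrogens by atom environment:
  7 × C (aromatic): no H
  5 × C (aromatic): 1 H each → 5
  4 × C: no H
  4 × O: no H
  2 × O (charge -1): no H
  1 × C: 3 H
  1 × C: 1 H
  1 × I: no H
  1 × N: 2 H
  1 × O: 1 H
  Total hydrogens = 12.
Net charge -2.
Molecular formula: [C18H12INO7]2-

[C18H12INO7]2-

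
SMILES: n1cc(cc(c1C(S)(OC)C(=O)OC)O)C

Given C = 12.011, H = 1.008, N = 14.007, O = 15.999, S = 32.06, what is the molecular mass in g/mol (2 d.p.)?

Molecular formula: C10H13NO4S.
M = 10×12.011 + 13×1.008 + 1×14.007 + 4×15.999 + 1×32.06 = 243.28 g/mol.

243.28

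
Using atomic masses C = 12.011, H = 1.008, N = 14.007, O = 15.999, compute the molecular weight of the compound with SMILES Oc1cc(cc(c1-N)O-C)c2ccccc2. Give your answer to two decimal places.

Molecular formula: C13H13NO2.
M = 13×12.011 + 13×1.008 + 1×14.007 + 2×15.999 = 215.25 g/mol.

215.25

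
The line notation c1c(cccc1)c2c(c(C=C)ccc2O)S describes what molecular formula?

C14H12OS

Heavy atoms from the SMILES: 14 C, 1 O, 1 S.
Implicit hydrogens by atom environment:
  7 × C (aromatic): 1 H each → 7
  5 × C (aromatic): no H
  1 × C: 2 H
  1 × C: 1 H
  1 × O: 1 H
  1 × S: 1 H
  Total hydrogens = 12.
Molecular formula: C14H12OS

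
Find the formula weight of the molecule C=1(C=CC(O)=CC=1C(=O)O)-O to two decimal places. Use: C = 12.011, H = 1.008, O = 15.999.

154.12

Molecular formula: C7H6O4.
M = 7×12.011 + 6×1.008 + 4×15.999 = 154.12 g/mol.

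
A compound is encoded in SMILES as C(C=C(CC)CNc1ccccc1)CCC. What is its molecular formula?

Heavy atoms from the SMILES: 15 C, 1 N.
Implicit hydrogens by atom environment:
  5 × C: 2 H each → 10
  5 × C (aromatic): 1 H each → 5
  2 × C: 3 H each → 6
  1 × C: 1 H
  1 × C: no H
  1 × C (aromatic): no H
  1 × N: 1 H
  Total hydrogens = 23.
Molecular formula: C15H23N

C15H23N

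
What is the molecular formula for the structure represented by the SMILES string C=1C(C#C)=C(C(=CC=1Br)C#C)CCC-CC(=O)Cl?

C15H12BrClO

Heavy atoms from the SMILES: 1 Br, 15 C, 1 Cl, 1 O.
Implicit hydrogens by atom environment:
  4 × C: 2 H each → 8
  4 × C (aromatic): no H
  3 × C: no H
  2 × C (aromatic): 1 H each → 2
  2 × C: 1 H each → 2
  1 × Br: no H
  1 × Cl: no H
  1 × O: no H
  Total hydrogens = 12.
Molecular formula: C15H12BrClO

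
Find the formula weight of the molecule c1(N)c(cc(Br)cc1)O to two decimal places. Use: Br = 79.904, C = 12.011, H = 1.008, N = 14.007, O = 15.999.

Molecular formula: C6H6BrNO.
M = 1×79.904 + 6×12.011 + 6×1.008 + 1×14.007 + 1×15.999 = 188.02 g/mol.

188.02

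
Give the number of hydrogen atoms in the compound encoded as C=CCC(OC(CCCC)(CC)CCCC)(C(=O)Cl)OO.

Hydrogens are implicit in SMILES; fill each atom to its normal valence:
  9 × C: 2 H each → 18
  3 × C: 3 H each → 9
  3 × C: no H
  3 × O: no H
  1 × C: 1 H
  1 × Cl: no H
  1 × O: 1 H
  Total hydrogens = 29.

29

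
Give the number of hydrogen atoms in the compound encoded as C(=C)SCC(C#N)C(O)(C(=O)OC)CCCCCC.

Hydrogens are implicit in SMILES; fill each atom to its normal valence:
  7 × C: 2 H each → 14
  3 × C: no H
  2 × C: 3 H each → 6
  2 × C: 1 H each → 2
  2 × O: no H
  1 × N: no H
  1 × O: 1 H
  1 × S: no H
  Total hydrogens = 23.

23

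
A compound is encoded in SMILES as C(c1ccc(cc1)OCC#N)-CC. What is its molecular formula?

C11H13NO

Heavy atoms from the SMILES: 11 C, 1 N, 1 O.
Implicit hydrogens by atom environment:
  4 × C (aromatic): 1 H each → 4
  3 × C: 2 H each → 6
  2 × C (aromatic): no H
  1 × C: 3 H
  1 × C: no H
  1 × N: no H
  1 × O: no H
  Total hydrogens = 13.
Molecular formula: C11H13NO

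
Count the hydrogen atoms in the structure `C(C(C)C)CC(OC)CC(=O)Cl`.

17

Hydrogens are implicit in SMILES; fill each atom to its normal valence:
  3 × C: 3 H each → 9
  3 × C: 2 H each → 6
  2 × C: 1 H each → 2
  2 × O: no H
  1 × C: no H
  1 × Cl: no H
  Total hydrogens = 17.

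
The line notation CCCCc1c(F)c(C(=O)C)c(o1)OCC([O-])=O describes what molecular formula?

C12H14FO5-

Heavy atoms from the SMILES: 12 C, 1 F, 5 O.
Implicit hydrogens by atom environment:
  4 × C: 2 H each → 8
  4 × C (aromatic): no H
  3 × O: no H
  2 × C: 3 H each → 6
  2 × C: no H
  1 × F: no H
  1 × O (aromatic): no H
  1 × O (charge -1): no H
  Total hydrogens = 14.
Net charge -1.
Molecular formula: C12H14FO5-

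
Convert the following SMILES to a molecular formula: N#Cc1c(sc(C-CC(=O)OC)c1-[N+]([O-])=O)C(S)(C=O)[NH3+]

Heavy atoms from the SMILES: 11 C, 3 N, 5 O, 2 S.
Implicit hydrogens by atom environment:
  4 × C (aromatic): no H
  4 × O: no H
  3 × C: no H
  2 × C: 2 H each → 4
  1 × C: 3 H
  1 × C: 1 H
  1 × N (charge +1): 3 H
  1 × N: no H
  1 × N (charge +1): no H
  1 × O (charge -1): no H
  1 × S: 1 H
  1 × S (aromatic): no H
  Total hydrogens = 12.
Net charge +1.
Molecular formula: C11H12N3O5S2+

C11H12N3O5S2+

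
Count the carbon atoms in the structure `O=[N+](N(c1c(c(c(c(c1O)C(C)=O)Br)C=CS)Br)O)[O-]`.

The symbol for carbon appears 10 times in the SMILES. Lowercase c denotes aromatic carbon and counts toward C.

10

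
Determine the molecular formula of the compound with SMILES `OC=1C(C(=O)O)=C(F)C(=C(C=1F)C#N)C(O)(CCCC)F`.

C13H12F3NO4

Heavy atoms from the SMILES: 13 C, 3 F, 1 N, 4 O.
Implicit hydrogens by atom environment:
  6 × C (aromatic): no H
  3 × C: 2 H each → 6
  3 × C: no H
  3 × F: no H
  3 × O: 1 H each → 3
  1 × C: 3 H
  1 × N: no H
  1 × O: no H
  Total hydrogens = 12.
Molecular formula: C13H12F3NO4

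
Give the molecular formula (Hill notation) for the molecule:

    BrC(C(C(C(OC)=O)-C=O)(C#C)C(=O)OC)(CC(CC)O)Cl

C14H18BrClO6

Heavy atoms from the SMILES: 1 Br, 14 C, 1 Cl, 6 O.
Implicit hydrogens by atom environment:
  5 × C: no H
  5 × O: no H
  4 × C: 1 H each → 4
  3 × C: 3 H each → 9
  2 × C: 2 H each → 4
  1 × Br: no H
  1 × Cl: no H
  1 × O: 1 H
  Total hydrogens = 18.
Molecular formula: C14H18BrClO6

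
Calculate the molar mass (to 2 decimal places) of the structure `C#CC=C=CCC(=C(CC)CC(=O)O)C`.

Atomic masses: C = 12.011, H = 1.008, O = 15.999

204.27

Molecular formula: C13H16O2.
M = 13×12.011 + 16×1.008 + 2×15.999 = 204.27 g/mol.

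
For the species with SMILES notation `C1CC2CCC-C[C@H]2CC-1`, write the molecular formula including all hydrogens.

Heavy atoms from the SMILES: 10 C.
Implicit hydrogens by atom environment:
  8 × C: 2 H each → 16
  2 × C: 1 H each → 2
  Total hydrogens = 18.
Molecular formula: C10H18

C10H18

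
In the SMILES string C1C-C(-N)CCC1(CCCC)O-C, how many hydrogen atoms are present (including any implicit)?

Hydrogens are implicit in SMILES; fill each atom to its normal valence:
  7 × C: 2 H each → 14
  2 × C: 3 H each → 6
  1 × C: 1 H
  1 × C: no H
  1 × N: 2 H
  1 × O: no H
  Total hydrogens = 23.

23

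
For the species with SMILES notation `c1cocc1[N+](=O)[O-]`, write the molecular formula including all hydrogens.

C4H3NO3

Heavy atoms from the SMILES: 4 C, 1 N, 3 O.
Implicit hydrogens by atom environment:
  3 × C (aromatic): 1 H each → 3
  1 × C (aromatic): no H
  1 × N (charge +1): no H
  1 × O (aromatic): no H
  1 × O: no H
  1 × O (charge -1): no H
  Total hydrogens = 3.
Molecular formula: C4H3NO3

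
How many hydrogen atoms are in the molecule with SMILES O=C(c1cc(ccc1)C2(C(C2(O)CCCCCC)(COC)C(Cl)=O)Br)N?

Hydrogens are implicit in SMILES; fill each atom to its normal valence:
  6 × C: 2 H each → 12
  5 × C: no H
  4 × C (aromatic): 1 H each → 4
  3 × O: no H
  2 × C: 3 H each → 6
  2 × C (aromatic): no H
  1 × Br: no H
  1 × Cl: no H
  1 × N: 2 H
  1 × O: 1 H
  Total hydrogens = 25.

25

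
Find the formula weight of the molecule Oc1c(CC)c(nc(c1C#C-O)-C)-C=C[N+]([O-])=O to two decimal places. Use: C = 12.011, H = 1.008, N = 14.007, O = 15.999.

248.24

Molecular formula: C12H12N2O4.
M = 12×12.011 + 12×1.008 + 2×14.007 + 4×15.999 = 248.24 g/mol.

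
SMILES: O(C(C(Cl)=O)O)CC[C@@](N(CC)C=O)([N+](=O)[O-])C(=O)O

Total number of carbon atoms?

9

The symbol for carbon appears 9 times in the SMILES. (Cl is a single chlorine, not C + l.)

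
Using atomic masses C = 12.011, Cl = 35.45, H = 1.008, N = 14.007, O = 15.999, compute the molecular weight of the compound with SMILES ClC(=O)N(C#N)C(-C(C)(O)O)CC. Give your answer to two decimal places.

206.63

Molecular formula: C7H11ClN2O3.
M = 7×12.011 + 1×35.45 + 11×1.008 + 2×14.007 + 3×15.999 = 206.63 g/mol.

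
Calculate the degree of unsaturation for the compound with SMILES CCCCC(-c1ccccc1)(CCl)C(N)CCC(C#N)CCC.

Molecular formula from the SMILES: C20H31ClN2.
DoU = (2C + 2 + N − H − X)/2 = (2·20 + 2 + 2 − 31 − 1)/2 = 12/2 = 6.
(Structurally: 1 ring(s) + 5 π bond(s) = 6.)

6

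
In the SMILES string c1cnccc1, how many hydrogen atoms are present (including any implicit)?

Hydrogens are implicit in SMILES; fill each atom to its normal valence:
  5 × C (aromatic): 1 H each → 5
  1 × N (aromatic): no H
  Total hydrogens = 5.

5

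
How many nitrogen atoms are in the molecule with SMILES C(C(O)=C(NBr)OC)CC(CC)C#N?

The symbol for nitrogen appears 2 times in the SMILES.

2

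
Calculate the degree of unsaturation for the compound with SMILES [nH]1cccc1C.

3

Molecular formula from the SMILES: C5H7N.
DoU = (2C + 2 + N − H − X)/2 = (2·5 + 2 + 1 − 7 − 0)/2 = 6/2 = 3.
(Structurally: 1 ring(s) + 2 π bond(s) = 3.)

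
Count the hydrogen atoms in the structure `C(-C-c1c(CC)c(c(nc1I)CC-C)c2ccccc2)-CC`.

Hydrogens are implicit in SMILES; fill each atom to its normal valence:
  6 × C: 2 H each → 12
  6 × C (aromatic): no H
  5 × C (aromatic): 1 H each → 5
  3 × C: 3 H each → 9
  1 × I: no H
  1 × N (aromatic): no H
  Total hydrogens = 26.

26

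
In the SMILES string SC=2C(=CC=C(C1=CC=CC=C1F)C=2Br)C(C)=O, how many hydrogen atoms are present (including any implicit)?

10

Hydrogens are implicit in SMILES; fill each atom to its normal valence:
  6 × C (aromatic): 1 H each → 6
  6 × C (aromatic): no H
  1 × Br: no H
  1 × C: 3 H
  1 × C: no H
  1 × F: no H
  1 × O: no H
  1 × S: 1 H
  Total hydrogens = 10.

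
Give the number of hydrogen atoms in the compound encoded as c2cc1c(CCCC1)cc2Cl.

11

Hydrogens are implicit in SMILES; fill each atom to its normal valence:
  4 × C: 2 H each → 8
  3 × C (aromatic): 1 H each → 3
  3 × C (aromatic): no H
  1 × Cl: no H
  Total hydrogens = 11.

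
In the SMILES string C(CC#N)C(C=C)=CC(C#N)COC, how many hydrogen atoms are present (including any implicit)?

14

Hydrogens are implicit in SMILES; fill each atom to its normal valence:
  4 × C: 2 H each → 8
  3 × C: 1 H each → 3
  3 × C: no H
  2 × N: no H
  1 × C: 3 H
  1 × O: no H
  Total hydrogens = 14.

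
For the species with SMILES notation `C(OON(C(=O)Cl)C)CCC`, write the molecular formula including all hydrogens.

C6H12ClNO3

Heavy atoms from the SMILES: 6 C, 1 Cl, 1 N, 3 O.
Implicit hydrogens by atom environment:
  3 × C: 2 H each → 6
  3 × O: no H
  2 × C: 3 H each → 6
  1 × C: no H
  1 × Cl: no H
  1 × N: no H
  Total hydrogens = 12.
Molecular formula: C6H12ClNO3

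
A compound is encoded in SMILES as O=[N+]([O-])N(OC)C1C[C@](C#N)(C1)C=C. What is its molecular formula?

Heavy atoms from the SMILES: 8 C, 3 N, 3 O.
Implicit hydrogens by atom environment:
  3 × C: 2 H each → 6
  2 × C: 1 H each → 2
  2 × C: no H
  2 × N: no H
  2 × O: no H
  1 × C: 3 H
  1 × N (charge +1): no H
  1 × O (charge -1): no H
  Total hydrogens = 11.
Molecular formula: C8H11N3O3

C8H11N3O3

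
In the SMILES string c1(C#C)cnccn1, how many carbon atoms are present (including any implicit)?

The symbol for carbon appears 6 times in the SMILES. Lowercase c denotes aromatic carbon and counts toward C.

6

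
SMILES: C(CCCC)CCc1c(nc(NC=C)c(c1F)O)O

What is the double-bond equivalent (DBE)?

5

Molecular formula from the SMILES: C14H21FN2O2.
DoU = (2C + 2 + N − H − X)/2 = (2·14 + 2 + 2 − 21 − 1)/2 = 10/2 = 5.
(Structurally: 1 ring(s) + 4 π bond(s) = 5.)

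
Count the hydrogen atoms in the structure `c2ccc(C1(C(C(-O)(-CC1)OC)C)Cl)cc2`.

17

Hydrogens are implicit in SMILES; fill each atom to its normal valence:
  5 × C (aromatic): 1 H each → 5
  2 × C: 3 H each → 6
  2 × C: 2 H each → 4
  2 × C: no H
  1 × C: 1 H
  1 × C (aromatic): no H
  1 × Cl: no H
  1 × O: 1 H
  1 × O: no H
  Total hydrogens = 17.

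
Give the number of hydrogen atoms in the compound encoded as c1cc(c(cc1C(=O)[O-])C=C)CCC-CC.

17

Hydrogens are implicit in SMILES; fill each atom to its normal valence:
  5 × C: 2 H each → 10
  3 × C (aromatic): 1 H each → 3
  3 × C (aromatic): no H
  1 × C: 3 H
  1 × C: 1 H
  1 × C: no H
  1 × O: no H
  1 × O (charge -1): no H
  Total hydrogens = 17.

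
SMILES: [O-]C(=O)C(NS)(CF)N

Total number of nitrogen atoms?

The symbol for nitrogen appears 2 times in the SMILES.

2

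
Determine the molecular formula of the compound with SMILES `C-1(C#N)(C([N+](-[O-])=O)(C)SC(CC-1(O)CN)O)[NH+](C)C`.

C10H19N4O4S+

Heavy atoms from the SMILES: 10 C, 4 N, 4 O, 1 S.
Implicit hydrogens by atom environment:
  4 × C: no H
  3 × C: 3 H each → 9
  2 × C: 2 H each → 4
  2 × O: 1 H each → 2
  1 × C: 1 H
  1 × N: 2 H
  1 × N (charge +1): 1 H
  1 × N: no H
  1 × N (charge +1): no H
  1 × O: no H
  1 × O (charge -1): no H
  1 × S: no H
  Total hydrogens = 19.
Net charge +1.
Molecular formula: C10H19N4O4S+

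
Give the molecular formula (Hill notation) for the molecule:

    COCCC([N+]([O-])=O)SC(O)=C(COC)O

C8H15NO6S

Heavy atoms from the SMILES: 8 C, 1 N, 6 O, 1 S.
Implicit hydrogens by atom environment:
  3 × C: 2 H each → 6
  3 × O: no H
  2 × C: 3 H each → 6
  2 × C: no H
  2 × O: 1 H each → 2
  1 × C: 1 H
  1 × N (charge +1): no H
  1 × O (charge -1): no H
  1 × S: no H
  Total hydrogens = 15.
Molecular formula: C8H15NO6S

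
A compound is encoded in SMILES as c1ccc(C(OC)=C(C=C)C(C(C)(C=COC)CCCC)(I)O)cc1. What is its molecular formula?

C21H29IO3

Heavy atoms from the SMILES: 21 C, 1 I, 3 O.
Implicit hydrogens by atom environment:
  5 × C (aromatic): 1 H each → 5
  4 × C: 3 H each → 12
  4 × C: 2 H each → 8
  4 × C: no H
  3 × C: 1 H each → 3
  2 × O: no H
  1 × C (aromatic): no H
  1 × I: no H
  1 × O: 1 H
  Total hydrogens = 29.
Molecular formula: C21H29IO3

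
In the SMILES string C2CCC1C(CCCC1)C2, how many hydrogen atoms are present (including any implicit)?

18

Hydrogens are implicit in SMILES; fill each atom to its normal valence:
  8 × C: 2 H each → 16
  2 × C: 1 H each → 2
  Total hydrogens = 18.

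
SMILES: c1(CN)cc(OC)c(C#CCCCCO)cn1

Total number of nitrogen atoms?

2

The symbol for nitrogen appears 2 times in the SMILES.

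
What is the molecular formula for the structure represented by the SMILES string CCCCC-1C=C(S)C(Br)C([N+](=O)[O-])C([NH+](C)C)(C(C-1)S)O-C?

C15H28BrN2O3S2+

Heavy atoms from the SMILES: 1 Br, 15 C, 2 N, 3 O, 2 S.
Implicit hydrogens by atom environment:
  5 × C: 1 H each → 5
  4 × C: 3 H each → 12
  4 × C: 2 H each → 8
  2 × C: no H
  2 × O: no H
  2 × S: 1 H each → 2
  1 × Br: no H
  1 × N (charge +1): 1 H
  1 × N (charge +1): no H
  1 × O (charge -1): no H
  Total hydrogens = 28.
Net charge +1.
Molecular formula: C15H28BrN2O3S2+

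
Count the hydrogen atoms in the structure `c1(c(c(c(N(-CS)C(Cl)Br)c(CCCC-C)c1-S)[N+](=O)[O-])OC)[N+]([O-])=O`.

Hydrogens are implicit in SMILES; fill each atom to its normal valence:
  6 × C (aromatic): no H
  5 × C: 2 H each → 10
  3 × O: no H
  2 × C: 3 H each → 6
  2 × N (charge +1): no H
  2 × O (charge -1): no H
  2 × S: 1 H each → 2
  1 × Br: no H
  1 × C: 1 H
  1 × Cl: no H
  1 × N: no H
  Total hydrogens = 19.

19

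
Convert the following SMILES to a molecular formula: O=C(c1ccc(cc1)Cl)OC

Heavy atoms from the SMILES: 8 C, 1 Cl, 2 O.
Implicit hydrogens by atom environment:
  4 × C (aromatic): 1 H each → 4
  2 × C (aromatic): no H
  2 × O: no H
  1 × C: 3 H
  1 × C: no H
  1 × Cl: no H
  Total hydrogens = 7.
Molecular formula: C8H7ClO2

C8H7ClO2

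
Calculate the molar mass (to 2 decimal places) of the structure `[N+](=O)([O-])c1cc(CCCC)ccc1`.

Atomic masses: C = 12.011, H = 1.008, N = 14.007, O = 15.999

179.22

Molecular formula: C10H13NO2.
M = 10×12.011 + 13×1.008 + 1×14.007 + 2×15.999 = 179.22 g/mol.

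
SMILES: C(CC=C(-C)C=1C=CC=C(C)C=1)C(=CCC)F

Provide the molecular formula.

Heavy atoms from the SMILES: 16 C, 1 F.
Implicit hydrogens by atom environment:
  4 × C (aromatic): 1 H each → 4
  3 × C: 3 H each → 9
  3 × C: 2 H each → 6
  2 × C: 1 H each → 2
  2 × C: no H
  2 × C (aromatic): no H
  1 × F: no H
  Total hydrogens = 21.
Molecular formula: C16H21F

C16H21F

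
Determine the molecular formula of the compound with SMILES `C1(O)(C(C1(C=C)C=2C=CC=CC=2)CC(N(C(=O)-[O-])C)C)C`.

Heavy atoms from the SMILES: 17 C, 1 N, 3 O.
Implicit hydrogens by atom environment:
  5 × C (aromatic): 1 H each → 5
  3 × C: 3 H each → 9
  3 × C: 1 H each → 3
  3 × C: no H
  2 × C: 2 H each → 4
  1 × C (aromatic): no H
  1 × N: no H
  1 × O: 1 H
  1 × O: no H
  1 × O (charge -1): no H
  Total hydrogens = 22.
Net charge -1.
Molecular formula: C17H22NO3-

C17H22NO3-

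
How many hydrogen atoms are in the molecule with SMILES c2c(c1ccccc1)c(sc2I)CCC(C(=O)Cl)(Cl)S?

11

Hydrogens are implicit in SMILES; fill each atom to its normal valence:
  6 × C (aromatic): 1 H each → 6
  4 × C (aromatic): no H
  2 × C: 2 H each → 4
  2 × C: no H
  2 × Cl: no H
  1 × I: no H
  1 × O: no H
  1 × S: 1 H
  1 × S (aromatic): no H
  Total hydrogens = 11.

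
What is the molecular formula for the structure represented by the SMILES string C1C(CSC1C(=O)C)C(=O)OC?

Heavy atoms from the SMILES: 8 C, 3 O, 1 S.
Implicit hydrogens by atom environment:
  3 × O: no H
  2 × C: 3 H each → 6
  2 × C: 2 H each → 4
  2 × C: 1 H each → 2
  2 × C: no H
  1 × S: no H
  Total hydrogens = 12.
Molecular formula: C8H12O3S

C8H12O3S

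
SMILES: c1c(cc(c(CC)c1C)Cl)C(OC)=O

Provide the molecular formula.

C11H13ClO2

Heavy atoms from the SMILES: 11 C, 1 Cl, 2 O.
Implicit hydrogens by atom environment:
  4 × C (aromatic): no H
  3 × C: 3 H each → 9
  2 × C (aromatic): 1 H each → 2
  2 × O: no H
  1 × C: 2 H
  1 × C: no H
  1 × Cl: no H
  Total hydrogens = 13.
Molecular formula: C11H13ClO2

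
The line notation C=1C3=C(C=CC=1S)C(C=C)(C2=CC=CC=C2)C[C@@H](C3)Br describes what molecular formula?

Heavy atoms from the SMILES: 1 Br, 18 C, 1 S.
Implicit hydrogens by atom environment:
  8 × C (aromatic): 1 H each → 8
  4 × C (aromatic): no H
  3 × C: 2 H each → 6
  2 × C: 1 H each → 2
  1 × Br: no H
  1 × C: no H
  1 × S: 1 H
  Total hydrogens = 17.
Molecular formula: C18H17BrS

C18H17BrS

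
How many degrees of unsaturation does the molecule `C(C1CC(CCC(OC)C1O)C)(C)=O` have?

Molecular formula from the SMILES: C11H20O3.
DoU = (2C + 2 + N − H − X)/2 = (2·11 + 2 + 0 − 20 − 0)/2 = 4/2 = 2.
(Structurally: 1 ring(s) + 1 π bond(s) = 2.)

2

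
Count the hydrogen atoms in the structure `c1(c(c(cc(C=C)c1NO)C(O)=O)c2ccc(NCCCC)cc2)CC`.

Hydrogens are implicit in SMILES; fill each atom to its normal valence:
  7 × C (aromatic): no H
  5 × C: 2 H each → 10
  5 × C (aromatic): 1 H each → 5
  2 × C: 3 H each → 6
  2 × N: 1 H each → 2
  2 × O: 1 H each → 2
  1 × C: 1 H
  1 × C: no H
  1 × O: no H
  Total hydrogens = 26.

26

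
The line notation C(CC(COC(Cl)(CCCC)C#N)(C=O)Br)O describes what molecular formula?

Heavy atoms from the SMILES: 1 Br, 11 C, 1 Cl, 1 N, 3 O.
Implicit hydrogens by atom environment:
  6 × C: 2 H each → 12
  3 × C: no H
  2 × O: no H
  1 × Br: no H
  1 × C: 3 H
  1 × C: 1 H
  1 × Cl: no H
  1 × N: no H
  1 × O: 1 H
  Total hydrogens = 17.
Molecular formula: C11H17BrClNO3

C11H17BrClNO3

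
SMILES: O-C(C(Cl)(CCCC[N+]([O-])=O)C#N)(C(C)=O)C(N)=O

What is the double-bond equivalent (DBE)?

Molecular formula from the SMILES: C10H14ClN3O5.
DoU = (2C + 2 + N − H − X)/2 = (2·10 + 2 + 3 − 14 − 1)/2 = 10/2 = 5.
(Structurally: 0 ring(s) + 5 π bond(s) = 5.)

5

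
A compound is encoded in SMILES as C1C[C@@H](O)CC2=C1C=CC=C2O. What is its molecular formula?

C10H12O2

Heavy atoms from the SMILES: 10 C, 2 O.
Implicit hydrogens by atom environment:
  3 × C: 2 H each → 6
  3 × C (aromatic): 1 H each → 3
  3 × C (aromatic): no H
  2 × O: 1 H each → 2
  1 × C: 1 H
  Total hydrogens = 12.
Molecular formula: C10H12O2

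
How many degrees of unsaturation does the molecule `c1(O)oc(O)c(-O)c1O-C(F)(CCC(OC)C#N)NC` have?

5

Molecular formula from the SMILES: C11H15FN2O6.
DoU = (2C + 2 + N − H − X)/2 = (2·11 + 2 + 2 − 15 − 1)/2 = 10/2 = 5.
(Structurally: 1 ring(s) + 4 π bond(s) = 5.)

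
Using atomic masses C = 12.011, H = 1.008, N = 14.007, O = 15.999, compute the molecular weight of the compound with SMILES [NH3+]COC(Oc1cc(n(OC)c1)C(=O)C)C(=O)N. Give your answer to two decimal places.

Molecular formula: C10H16N3O5+.
M = 10×12.011 + 16×1.008 + 3×14.007 + 5×15.999 = 258.25 g/mol.

258.25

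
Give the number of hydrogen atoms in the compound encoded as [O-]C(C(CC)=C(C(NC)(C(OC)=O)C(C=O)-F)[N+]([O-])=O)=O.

14

Hydrogens are implicit in SMILES; fill each atom to its normal valence:
  5 × C: no H
  5 × O: no H
  3 × C: 3 H each → 9
  2 × C: 1 H each → 2
  2 × O (charge -1): no H
  1 × C: 2 H
  1 × F: no H
  1 × N: 1 H
  1 × N (charge +1): no H
  Total hydrogens = 14.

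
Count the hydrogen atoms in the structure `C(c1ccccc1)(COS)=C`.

Hydrogens are implicit in SMILES; fill each atom to its normal valence:
  5 × C (aromatic): 1 H each → 5
  2 × C: 2 H each → 4
  1 × C: no H
  1 × C (aromatic): no H
  1 × O: no H
  1 × S: 1 H
  Total hydrogens = 10.

10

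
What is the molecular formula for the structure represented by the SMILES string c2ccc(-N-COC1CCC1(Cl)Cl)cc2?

Heavy atoms from the SMILES: 11 C, 2 Cl, 1 N, 1 O.
Implicit hydrogens by atom environment:
  5 × C (aromatic): 1 H each → 5
  3 × C: 2 H each → 6
  2 × Cl: no H
  1 × C: 1 H
  1 × C: no H
  1 × C (aromatic): no H
  1 × N: 1 H
  1 × O: no H
  Total hydrogens = 13.
Molecular formula: C11H13Cl2NO

C11H13Cl2NO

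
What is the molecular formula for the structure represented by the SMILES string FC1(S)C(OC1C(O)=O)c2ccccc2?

Heavy atoms from the SMILES: 10 C, 1 F, 3 O, 1 S.
Implicit hydrogens by atom environment:
  5 × C (aromatic): 1 H each → 5
  2 × C: 1 H each → 2
  2 × C: no H
  2 × O: no H
  1 × C (aromatic): no H
  1 × F: no H
  1 × O: 1 H
  1 × S: 1 H
  Total hydrogens = 9.
Molecular formula: C10H9FO3S

C10H9FO3S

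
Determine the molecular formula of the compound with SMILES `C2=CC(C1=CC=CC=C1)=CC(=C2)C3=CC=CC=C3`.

C18H14

Heavy atoms from the SMILES: 18 C.
Implicit hydrogens by atom environment:
  14 × C (aromatic): 1 H each → 14
  4 × C (aromatic): no H
  Total hydrogens = 14.
Molecular formula: C18H14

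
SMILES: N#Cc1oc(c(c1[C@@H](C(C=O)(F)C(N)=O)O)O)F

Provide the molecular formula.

C9H6F2N2O5

Heavy atoms from the SMILES: 9 C, 2 F, 2 N, 5 O.
Implicit hydrogens by atom environment:
  4 × C (aromatic): no H
  3 × C: no H
  2 × C: 1 H each → 2
  2 × F: no H
  2 × O: 1 H each → 2
  2 × O: no H
  1 × N: 2 H
  1 × N: no H
  1 × O (aromatic): no H
  Total hydrogens = 6.
Molecular formula: C9H6F2N2O5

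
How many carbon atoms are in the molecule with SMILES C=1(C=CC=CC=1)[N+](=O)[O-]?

The symbol for carbon appears 6 times in the SMILES.

6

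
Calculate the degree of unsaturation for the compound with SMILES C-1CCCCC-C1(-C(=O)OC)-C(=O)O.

Molecular formula from the SMILES: C10H16O4.
DoU = (2C + 2 + N − H − X)/2 = (2·10 + 2 + 0 − 16 − 0)/2 = 6/2 = 3.
(Structurally: 1 ring(s) + 2 π bond(s) = 3.)

3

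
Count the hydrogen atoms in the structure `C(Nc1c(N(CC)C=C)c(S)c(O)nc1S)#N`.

Hydrogens are implicit in SMILES; fill each atom to its normal valence:
  5 × C (aromatic): no H
  2 × C: 2 H each → 4
  2 × N: no H
  2 × S: 1 H each → 2
  1 × C: 3 H
  1 × C: 1 H
  1 × C: no H
  1 × N: 1 H
  1 × N (aromatic): no H
  1 × O: 1 H
  Total hydrogens = 12.

12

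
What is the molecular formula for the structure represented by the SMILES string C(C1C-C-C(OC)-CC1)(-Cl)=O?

Heavy atoms from the SMILES: 8 C, 1 Cl, 2 O.
Implicit hydrogens by atom environment:
  4 × C: 2 H each → 8
  2 × C: 1 H each → 2
  2 × O: no H
  1 × C: 3 H
  1 × C: no H
  1 × Cl: no H
  Total hydrogens = 13.
Molecular formula: C8H13ClO2

C8H13ClO2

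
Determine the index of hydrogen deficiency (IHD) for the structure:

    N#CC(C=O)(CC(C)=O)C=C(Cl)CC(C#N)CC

Molecular formula from the SMILES: C13H15ClN2O2.
DoU = (2C + 2 + N − H − X)/2 = (2·13 + 2 + 2 − 15 − 1)/2 = 14/2 = 7.
(Structurally: 0 ring(s) + 7 π bond(s) = 7.)

7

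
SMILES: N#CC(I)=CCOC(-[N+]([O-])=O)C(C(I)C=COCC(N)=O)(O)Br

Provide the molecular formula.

Heavy atoms from the SMILES: 1 Br, 11 C, 2 I, 3 N, 6 O.
Implicit hydrogens by atom environment:
  5 × C: 1 H each → 5
  4 × C: no H
  4 × O: no H
  2 × C: 2 H each → 4
  2 × I: no H
  1 × Br: no H
  1 × N: 2 H
  1 × N (charge +1): no H
  1 × N: no H
  1 × O: 1 H
  1 × O (charge -1): no H
  Total hydrogens = 12.
Molecular formula: C11H12BrI2N3O6

C11H12BrI2N3O6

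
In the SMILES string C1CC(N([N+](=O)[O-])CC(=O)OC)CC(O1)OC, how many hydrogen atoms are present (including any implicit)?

16

Hydrogens are implicit in SMILES; fill each atom to its normal valence:
  5 × O: no H
  4 × C: 2 H each → 8
  2 × C: 3 H each → 6
  2 × C: 1 H each → 2
  1 × C: no H
  1 × N: no H
  1 × N (charge +1): no H
  1 × O (charge -1): no H
  Total hydrogens = 16.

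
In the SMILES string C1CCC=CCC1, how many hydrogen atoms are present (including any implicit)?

Hydrogens are implicit in SMILES; fill each atom to its normal valence:
  5 × C: 2 H each → 10
  2 × C: 1 H each → 2
  Total hydrogens = 12.

12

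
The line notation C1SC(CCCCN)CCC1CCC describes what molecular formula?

Heavy atoms from the SMILES: 12 C, 1 N, 1 S.
Implicit hydrogens by atom environment:
  9 × C: 2 H each → 18
  2 × C: 1 H each → 2
  1 × C: 3 H
  1 × N: 2 H
  1 × S: no H
  Total hydrogens = 25.
Molecular formula: C12H25NS

C12H25NS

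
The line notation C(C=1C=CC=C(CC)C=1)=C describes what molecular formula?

C10H12

Heavy atoms from the SMILES: 10 C.
Implicit hydrogens by atom environment:
  4 × C (aromatic): 1 H each → 4
  2 × C: 2 H each → 4
  2 × C (aromatic): no H
  1 × C: 3 H
  1 × C: 1 H
  Total hydrogens = 12.
Molecular formula: C10H12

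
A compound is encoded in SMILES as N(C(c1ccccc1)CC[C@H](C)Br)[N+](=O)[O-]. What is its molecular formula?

C11H15BrN2O2

Heavy atoms from the SMILES: 1 Br, 11 C, 2 N, 2 O.
Implicit hydrogens by atom environment:
  5 × C (aromatic): 1 H each → 5
  2 × C: 2 H each → 4
  2 × C: 1 H each → 2
  1 × Br: no H
  1 × C: 3 H
  1 × C (aromatic): no H
  1 × N: 1 H
  1 × N (charge +1): no H
  1 × O: no H
  1 × O (charge -1): no H
  Total hydrogens = 15.
Molecular formula: C11H15BrN2O2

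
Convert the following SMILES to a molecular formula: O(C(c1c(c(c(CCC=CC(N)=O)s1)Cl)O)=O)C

C11H12ClNO4S

Heavy atoms from the SMILES: 11 C, 1 Cl, 1 N, 4 O, 1 S.
Implicit hydrogens by atom environment:
  4 × C (aromatic): no H
  3 × O: no H
  2 × C: 2 H each → 4
  2 × C: 1 H each → 2
  2 × C: no H
  1 × C: 3 H
  1 × Cl: no H
  1 × N: 2 H
  1 × O: 1 H
  1 × S (aromatic): no H
  Total hydrogens = 12.
Molecular formula: C11H12ClNO4S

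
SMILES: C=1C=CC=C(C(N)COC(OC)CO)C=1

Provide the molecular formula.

Heavy atoms from the SMILES: 11 C, 1 N, 3 O.
Implicit hydrogens by atom environment:
  5 × C (aromatic): 1 H each → 5
  2 × C: 2 H each → 4
  2 × C: 1 H each → 2
  2 × O: no H
  1 × C: 3 H
  1 × C (aromatic): no H
  1 × N: 2 H
  1 × O: 1 H
  Total hydrogens = 17.
Molecular formula: C11H17NO3

C11H17NO3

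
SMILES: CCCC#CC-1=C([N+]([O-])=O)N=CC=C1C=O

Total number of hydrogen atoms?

10

Hydrogens are implicit in SMILES; fill each atom to its normal valence:
  3 × C (aromatic): no H
  2 × C: 2 H each → 4
  2 × C (aromatic): 1 H each → 2
  2 × C: no H
  2 × O: no H
  1 × C: 3 H
  1 × C: 1 H
  1 × N (aromatic): no H
  1 × N (charge +1): no H
  1 × O (charge -1): no H
  Total hydrogens = 10.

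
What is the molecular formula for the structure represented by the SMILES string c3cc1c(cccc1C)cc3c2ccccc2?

C17H14

Heavy atoms from the SMILES: 17 C.
Implicit hydrogens by atom environment:
  11 × C (aromatic): 1 H each → 11
  5 × C (aromatic): no H
  1 × C: 3 H
  Total hydrogens = 14.
Molecular formula: C17H14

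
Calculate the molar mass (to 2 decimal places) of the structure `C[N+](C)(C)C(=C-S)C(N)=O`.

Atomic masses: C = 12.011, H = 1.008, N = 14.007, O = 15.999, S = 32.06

161.24

Molecular formula: C6H13N2OS+.
M = 6×12.011 + 13×1.008 + 2×14.007 + 1×15.999 + 1×32.06 = 161.24 g/mol.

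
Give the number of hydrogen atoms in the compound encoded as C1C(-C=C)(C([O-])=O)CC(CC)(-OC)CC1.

Hydrogens are implicit in SMILES; fill each atom to its normal valence:
  6 × C: 2 H each → 12
  3 × C: no H
  2 × C: 3 H each → 6
  2 × O: no H
  1 × C: 1 H
  1 × O (charge -1): no H
  Total hydrogens = 19.

19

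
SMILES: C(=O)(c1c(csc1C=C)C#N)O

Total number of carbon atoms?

The symbol for carbon appears 8 times in the SMILES. Lowercase c denotes aromatic carbon and counts toward C.

8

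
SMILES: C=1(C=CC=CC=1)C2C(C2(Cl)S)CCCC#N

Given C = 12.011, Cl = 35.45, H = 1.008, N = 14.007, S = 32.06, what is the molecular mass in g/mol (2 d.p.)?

Molecular formula: C13H14ClNS.
M = 13×12.011 + 1×35.45 + 14×1.008 + 1×14.007 + 1×32.06 = 251.77 g/mol.

251.77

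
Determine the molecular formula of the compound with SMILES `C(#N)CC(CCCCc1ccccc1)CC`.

C15H21N

Heavy atoms from the SMILES: 15 C, 1 N.
Implicit hydrogens by atom environment:
  6 × C: 2 H each → 12
  5 × C (aromatic): 1 H each → 5
  1 × C: 3 H
  1 × C: 1 H
  1 × C: no H
  1 × C (aromatic): no H
  1 × N: no H
  Total hydrogens = 21.
Molecular formula: C15H21N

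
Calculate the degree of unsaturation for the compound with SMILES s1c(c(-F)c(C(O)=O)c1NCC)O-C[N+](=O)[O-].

Molecular formula from the SMILES: C8H9FN2O5S.
DoU = (2C + 2 + N − H − X)/2 = (2·8 + 2 + 2 − 9 − 1)/2 = 10/2 = 5.
(Structurally: 1 ring(s) + 4 π bond(s) = 5.)

5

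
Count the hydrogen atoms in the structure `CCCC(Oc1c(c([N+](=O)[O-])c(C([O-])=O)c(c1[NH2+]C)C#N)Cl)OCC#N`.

Hydrogens are implicit in SMILES; fill each atom to its normal valence:
  6 × C (aromatic): no H
  4 × O: no H
  3 × C: 2 H each → 6
  3 × C: no H
  2 × C: 3 H each → 6
  2 × N: no H
  2 × O (charge -1): no H
  1 × C: 1 H
  1 × Cl: no H
  1 × N (charge +1): 2 H
  1 × N (charge +1): no H
  Total hydrogens = 15.

15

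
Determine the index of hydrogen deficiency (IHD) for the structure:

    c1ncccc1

Molecular formula from the SMILES: C5H5N.
DoU = (2C + 2 + N − H − X)/2 = (2·5 + 2 + 1 − 5 − 0)/2 = 8/2 = 4.
(Structurally: 1 ring(s) + 3 π bond(s) = 4.)

4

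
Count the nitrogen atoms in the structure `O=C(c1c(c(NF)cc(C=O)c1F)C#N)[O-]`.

The symbol for nitrogen appears 2 times in the SMILES.

2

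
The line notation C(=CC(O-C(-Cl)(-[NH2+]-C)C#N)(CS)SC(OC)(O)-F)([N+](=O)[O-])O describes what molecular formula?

C9H14ClFN3O6S2+

Heavy atoms from the SMILES: 9 C, 1 Cl, 1 F, 3 N, 6 O, 2 S.
Implicit hydrogens by atom environment:
  5 × C: no H
  3 × O: no H
  2 × C: 3 H each → 6
  2 × O: 1 H each → 2
  1 × C: 2 H
  1 × C: 1 H
  1 × Cl: no H
  1 × F: no H
  1 × N (charge +1): 2 H
  1 × N: no H
  1 × N (charge +1): no H
  1 × O (charge -1): no H
  1 × S: 1 H
  1 × S: no H
  Total hydrogens = 14.
Net charge +1.
Molecular formula: C9H14ClFN3O6S2+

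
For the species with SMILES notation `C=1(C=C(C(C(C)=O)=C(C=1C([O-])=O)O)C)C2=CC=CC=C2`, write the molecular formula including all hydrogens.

Heavy atoms from the SMILES: 16 C, 4 O.
Implicit hydrogens by atom environment:
  6 × C (aromatic): 1 H each → 6
  6 × C (aromatic): no H
  2 × C: 3 H each → 6
  2 × C: no H
  2 × O: no H
  1 × O: 1 H
  1 × O (charge -1): no H
  Total hydrogens = 13.
Net charge -1.
Molecular formula: C16H13O4-

C16H13O4-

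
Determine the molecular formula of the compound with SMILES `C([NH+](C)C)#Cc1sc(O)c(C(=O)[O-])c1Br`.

Heavy atoms from the SMILES: 1 Br, 9 C, 1 N, 3 O, 1 S.
Implicit hydrogens by atom environment:
  4 × C (aromatic): no H
  3 × C: no H
  2 × C: 3 H each → 6
  1 × Br: no H
  1 × N (charge +1): 1 H
  1 × O: 1 H
  1 × O: no H
  1 × O (charge -1): no H
  1 × S (aromatic): no H
  Total hydrogens = 8.
Molecular formula: C9H8BrNO3S

C9H8BrNO3S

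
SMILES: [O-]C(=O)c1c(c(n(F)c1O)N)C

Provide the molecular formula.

C6H6FN2O3-

Heavy atoms from the SMILES: 6 C, 1 F, 2 N, 3 O.
Implicit hydrogens by atom environment:
  4 × C (aromatic): no H
  1 × C: 3 H
  1 × C: no H
  1 × F: no H
  1 × N: 2 H
  1 × N (aromatic): no H
  1 × O: 1 H
  1 × O: no H
  1 × O (charge -1): no H
  Total hydrogens = 6.
Net charge -1.
Molecular formula: C6H6FN2O3-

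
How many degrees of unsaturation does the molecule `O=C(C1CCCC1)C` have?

2

Molecular formula from the SMILES: C7H12O.
DoU = (2C + 2 + N − H − X)/2 = (2·7 + 2 + 0 − 12 − 0)/2 = 4/2 = 2.
(Structurally: 1 ring(s) + 1 π bond(s) = 2.)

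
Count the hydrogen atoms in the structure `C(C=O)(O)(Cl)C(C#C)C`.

Hydrogens are implicit in SMILES; fill each atom to its normal valence:
  3 × C: 1 H each → 3
  2 × C: no H
  1 × C: 3 H
  1 × Cl: no H
  1 × O: 1 H
  1 × O: no H
  Total hydrogens = 7.

7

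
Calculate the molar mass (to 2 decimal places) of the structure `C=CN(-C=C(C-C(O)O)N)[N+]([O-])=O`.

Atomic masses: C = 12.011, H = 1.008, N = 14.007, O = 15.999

189.17

Molecular formula: C6H11N3O4.
M = 6×12.011 + 11×1.008 + 3×14.007 + 4×15.999 = 189.17 g/mol.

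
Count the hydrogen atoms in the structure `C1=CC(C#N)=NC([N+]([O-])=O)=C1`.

3

Hydrogens are implicit in SMILES; fill each atom to its normal valence:
  3 × C (aromatic): 1 H each → 3
  2 × C (aromatic): no H
  1 × C: no H
  1 × N (aromatic): no H
  1 × N: no H
  1 × N (charge +1): no H
  1 × O: no H
  1 × O (charge -1): no H
  Total hydrogens = 3.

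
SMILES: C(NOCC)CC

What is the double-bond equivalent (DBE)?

Molecular formula from the SMILES: C5H13NO.
DoU = (2C + 2 + N − H − X)/2 = (2·5 + 2 + 1 − 13 − 0)/2 = 0/2 = 0.
(Structurally: 0 ring(s) + 0 π bond(s) = 0.)

0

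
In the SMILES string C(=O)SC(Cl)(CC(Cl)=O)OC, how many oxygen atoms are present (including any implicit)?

The symbol for oxygen appears 3 times in the SMILES.

3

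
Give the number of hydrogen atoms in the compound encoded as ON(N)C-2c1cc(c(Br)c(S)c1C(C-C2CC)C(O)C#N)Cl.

Hydrogens are implicit in SMILES; fill each atom to its normal valence:
  5 × C (aromatic): no H
  4 × C: 1 H each → 4
  2 × C: 2 H each → 4
  2 × N: no H
  2 × O: 1 H each → 2
  1 × Br: no H
  1 × C: 3 H
  1 × C (aromatic): 1 H
  1 × C: no H
  1 × Cl: no H
  1 × N: 2 H
  1 × S: 1 H
  Total hydrogens = 17.

17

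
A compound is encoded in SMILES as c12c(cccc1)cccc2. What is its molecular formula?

Heavy atoms from the SMILES: 10 C.
Implicit hydrogens by atom environment:
  8 × C (aromatic): 1 H each → 8
  2 × C (aromatic): no H
  Total hydrogens = 8.
Molecular formula: C10H8

C10H8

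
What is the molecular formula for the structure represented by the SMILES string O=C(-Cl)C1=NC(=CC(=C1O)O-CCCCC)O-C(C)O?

Heavy atoms from the SMILES: 13 C, 1 Cl, 1 N, 5 O.
Implicit hydrogens by atom environment:
  4 × C: 2 H each → 8
  4 × C (aromatic): no H
  3 × O: no H
  2 × C: 3 H each → 6
  2 × O: 1 H each → 2
  1 × C (aromatic): 1 H
  1 × C: 1 H
  1 × C: no H
  1 × Cl: no H
  1 × N (aromatic): no H
  Total hydrogens = 18.
Molecular formula: C13H18ClNO5

C13H18ClNO5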